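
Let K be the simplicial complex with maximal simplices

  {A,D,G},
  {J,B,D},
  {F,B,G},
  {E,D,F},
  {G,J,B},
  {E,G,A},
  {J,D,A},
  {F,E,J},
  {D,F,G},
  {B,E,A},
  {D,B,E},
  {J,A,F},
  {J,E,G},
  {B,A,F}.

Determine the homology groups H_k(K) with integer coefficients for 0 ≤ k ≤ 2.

Fix the vertex order A < B < D < E < F < G < J and write every simplex with vertices in increasing order. Then dim K = 2 and the simplices of K are:

  0-simplices (7): A, B, D, E, F, G, J
  1-simplices (21): AB, AD, AE, AF, AG, AJ, BD, BE, BF, BG, BJ, DE, DF, DG, DJ, EF, EG, EJ, FG, FJ, GJ
  2-simplices (14): ABE, ABF, ADG, ADJ, AEG, AFJ, BDE, BDJ, BFG, BGJ, DEF, DFG, EFJ, EGJ

Hence C_0 ≅ Z^7, C_1 ≅ Z^21, C_2 ≅ Z^14.

∂_1: C_1 → C_0 sends each edge [p,q] (with p < q) to q − p. For instance
  ∂DE = E − D.
As a 7×21 matrix over Z this has rank 6, with invariant factors (1,1,1,1,1,1).

∂_2: C_2 → C_1 maps a triangle to the signed sum of its edges. For instance
  ∂ADJ = DJ − AJ + AD,
  ∂BFG = FG − BG + BF.
As a 21×14 matrix over Z this has rank 13, with invariant factors (1,1,1,1,1,1,1,1,1,1,1,1,1).

Now H_k = ker ∂_k / im ∂_{k+1}, so:

  H_0: rank C_0 − rank ∂_1 = 7 − 6 = 1, and the invariant factors of ∂_1 are all 1, so H_0 = Z.
  H_1: rank ker ∂_1 − rank ∂_2 = (21 − 6) − 13 = 2, and the invariant factors of ∂_2 are all 1, so H_1 = Z^2.
  H_2: rank ker ∂_2 − rank ∂_3 = (14 − 13) − 0 = 1, and there is no ∂_3, so H_2 = Z.

As a check, the Euler characteristic is 7 − 21 + 14 = 0, which agrees with 1 − 2 + 1 = 0.
(K is a triangulation of the torus T^2.)

H_0 = Z,  H_1 = Z^2,  H_2 = Z.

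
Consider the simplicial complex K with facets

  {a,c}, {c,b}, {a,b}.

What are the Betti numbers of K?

We work with the vertex ordering a < b < c. The simplices of K, each written with vertices in increasing order, are:

  0-simplices (3): a, b, c
  1-simplices (3): ab, ac, bc

so the chain groups are C_0 ≅ Z^3, C_1 ≅ Z^3.

∂_1: C_1 → C_0 maps an edge to its endpoints' difference, ∂[p,q] = q − p.
As a 3×3 matrix over Z this has rank 2, with invariant factors (1,1).

From H_k ≅ ker(∂_k) / im(∂_{k+1}) we obtain:

  H_0: rank C_0 − rank ∂_1 = 3 − 2 = 1, and the invariant factors of ∂_1 are all 1, so H_0 = Z.
  H_1: rank ker ∂_1 − rank ∂_2 = (3 − 2) − 0 = 1, and there is no ∂_2, so H_1 = Z.

As a check, the Euler characteristic is 3 − 3 = 0, which agrees with 1 − 1 = 0.

Hence the Betti numbers are b_0 = 1, b_1 = 1.

b_0 = 1, b_1 = 1.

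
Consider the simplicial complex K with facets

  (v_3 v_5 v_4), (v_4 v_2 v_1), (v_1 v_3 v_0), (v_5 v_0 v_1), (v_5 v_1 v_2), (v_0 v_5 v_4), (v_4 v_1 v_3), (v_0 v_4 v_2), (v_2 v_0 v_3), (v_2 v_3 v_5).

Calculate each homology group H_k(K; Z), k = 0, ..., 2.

Order the vertices as v_0 < v_1 < v_2 < v_3 < v_4 < v_5. Listing each simplex with vertices in this order, K has dimension 2 with simplices:

  0-simplices (6): [v_0], [v_1], [v_2], [v_3], [v_4], [v_5]
  1-simplices (15): (15 of them)
  2-simplices (10): [v_0,v_1,v_3], [v_0,v_1,v_5], [v_0,v_2,v_3], [v_0,v_2,v_4], [v_0,v_4,v_5], [v_1,v_2,v_4], [v_1,v_2,v_5], [v_1,v_3,v_4], [v_2,v_3,v_5], [v_3,v_4,v_5]

so the chain groups are C_0 ≅ Z^6, C_1 ≅ Z^15, C_2 ≅ Z^10.

The boundary map ∂_1: C_1 → C_0 maps an edge to its endpoints' difference, ∂[p,q] = q − p.
This gives a 6×15 integer matrix of rank 5; reducing to Smith normal form yields diagonal entries (1,1,1,1,1).

Boundary ∂_2: C_2 → C_1 sends each 2-simplex [p,q,r] to [q,r] − [p,r] + [p,q]. For instance
  ∂[v_1,v_2,v_5] = [v_2,v_5] − [v_1,v_5] + [v_1,v_2],
  ∂[v_1,v_3,v_4] = [v_3,v_4] − [v_1,v_4] + [v_1,v_3].
The resulting 15×10 matrix has rank 10, and its Smith normal form has invariant factors (1,1,1,1,1,1,1,1,1,2).

Reading off H_k = ker ∂_k / im ∂_{k+1}:

  H_0: rank C_0 − rank ∂_1 = 6 − 5 = 1, and the invariant factors of ∂_1 are all 1, so H_0 ≅ Z.
  H_1: rank ker ∂_1 − rank ∂_2 = (15 − 5) − 10 = 0, and ∂_2 has invariant factor 2 > 1, so H_1 ≅ Z/2.
  H_2: rank ker ∂_2 − rank ∂_3 = (10 − 10) − 0 = 0, and there is no ∂_3, so H_2 ≅ 0.

As a check, the Euler characteristic is 6 − 15 + 10 = 1, which agrees with 1 − 0 + 0 = 1.

H_0 ≅ Z,  H_1 ≅ Z/2,  H_2 = 0.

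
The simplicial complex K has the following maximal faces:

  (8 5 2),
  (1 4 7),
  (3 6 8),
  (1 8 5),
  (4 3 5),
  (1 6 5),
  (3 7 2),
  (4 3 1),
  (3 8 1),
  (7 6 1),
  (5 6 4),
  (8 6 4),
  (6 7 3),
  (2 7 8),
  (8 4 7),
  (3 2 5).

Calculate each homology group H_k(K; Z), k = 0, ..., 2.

H_0 ≅ Z,  H_1 ≅ Z^2,  H_2 ≅ Z.

We work with the vertex ordering 1 < 2 < 3 < 4 < 5 < 6 < 7 < 8. The simplices of K, each written with vertices in increasing order, are:

  0-simplices (8): [1], [2], [3], [4], [5], [6], [7], [8]
  1-simplices (24): (24 of them)
  2-simplices (16): [1,3,4], [1,3,8], [1,4,7], [1,5,6], [1,5,8], [1,6,7], [2,3,5], [2,3,7], [2,5,8], [2,7,8], [3,4,5], [3,6,7], [3,6,8], [4,5,6], [4,6,8], [4,7,8]

so the chain groups are C_0 ≅ Z^8, C_1 ≅ Z^24, C_2 ≅ Z^16.

Boundary ∂_1: C_1 → C_0 sends each edge [p,q] (with p < q) to q − p. For instance
  ∂[6,7] = [7] − [6].
The resulting 8×24 matrix has rank 7, and its Smith normal form has invariant factors (1,1,1,1,1,1,1).

∂_2: C_2 → C_1 sends each 2-simplex [p,q,r] to [q,r] − [p,r] + [p,q]. For instance
  ∂[1,3,4] = [3,4] − [1,4] + [1,3],
  ∂[4,5,6] = [5,6] − [4,6] + [4,5].
The resulting 24×16 matrix has rank 15, and its Smith normal form has invariant factors (1,1,1,1,1,1,1,1,1,1,1,1,1,1,1).

Now H_k = ker ∂_k / im ∂_{k+1}, so:

  H_0: rank C_0 − rank ∂_1 = 8 − 7 = 1, and the invariant factors of ∂_1 are all 1, so H_0 ≅ Z.
  H_1: rank ker ∂_1 − rank ∂_2 = (24 − 7) − 15 = 2, and the invariant factors of ∂_2 are all 1, so H_1 ≅ Z^2.
  H_2: rank ker ∂_2 − rank ∂_3 = (16 − 15) − 0 = 1, and there is no ∂_3, so H_2 ≅ Z.

As a check, the Euler characteristic is 8 − 24 + 16 = 0, which agrees with 1 − 2 + 1 = 0.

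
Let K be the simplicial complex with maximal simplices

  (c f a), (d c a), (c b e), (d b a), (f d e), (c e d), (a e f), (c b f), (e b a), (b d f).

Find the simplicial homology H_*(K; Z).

Order the vertices as a < b < c < d < e < f. Listing each simplex with vertices in this order, K has dimension 2 with simplices:

  0-simplices (6): a, b, c, d, e, f
  1-simplices (15): ab, ac, ad, ae, af, bc, bd, be, bf, cd, ce, cf, de, df, ef
  2-simplices (10): abd, abe, acd, acf, aef, bce, bcf, bdf, cde, def

giving chain groups C_0 ≅ Z^6, C_1 ≅ Z^15, C_2 ≅ Z^10.

∂_1: C_1 → C_0 maps an edge to its endpoints' difference, ∂[p,q] = q − p. For instance
  ∂df = f − d.
The 6×15 boundary matrix has rank 5 and Smith normal form diag(1,1,1,1,1).

The boundary map ∂_2: C_2 → C_1 acts by ∂[p,q,r] = [q,r] − [p,r] + [p,q]. For instance
  ∂abd = bd − ad + ab,
  ∂aef = ef − af + ae.
This gives a 15×10 integer matrix of rank 10; reducing to Smith normal form yields diagonal entries (1,1,1,1,1,1,1,1,1,2).

Computing H_k = (kernel of ∂_k) / (image of ∂_{k+1}):

  H_0: rank C_0 − rank ∂_1 = 6 − 5 = 1, and the invariant factors of ∂_1 are all 1, so H_0 ≅ Z.
  H_1: rank ker ∂_1 − rank ∂_2 = (15 − 5) − 10 = 0, and ∂_2 has invariant factor 2 > 1, so H_1 ≅ Z/2.
  H_2: rank ker ∂_2 − rank ∂_3 = (10 − 10) − 0 = 0, and there is no ∂_3, so H_2 ≅ 0.

H_0 = Z,  H_1 = Z/2,  H_2 = 0.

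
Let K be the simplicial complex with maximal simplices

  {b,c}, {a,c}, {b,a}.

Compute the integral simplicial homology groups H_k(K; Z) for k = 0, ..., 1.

K has 3 vertices, 3 edges.
rank ∂_0 = 0, rank ∂_1 = 2 ⇒ b_0 = 3 − 0 − 2 = 1; all invariant factors of ∂_1 are 1 so no torsion. So H_0 ≅ Z.
rank ∂_1 = 2, rank ∂_2 = 0 ⇒ b_1 = 3 − 2 − 0 = 1. So H_1 ≅ Z.

H_0 ≅ Z,  H_1 ≅ Z.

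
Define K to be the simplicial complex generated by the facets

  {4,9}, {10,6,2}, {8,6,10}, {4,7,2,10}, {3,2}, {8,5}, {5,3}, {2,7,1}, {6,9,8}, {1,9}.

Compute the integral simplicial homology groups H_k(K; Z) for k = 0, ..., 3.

K has 10 vertices, 19 edges, 8 triangles, 1 3-simplex.
rank ∂_0 = 0, rank ∂_1 = 9 ⇒ b_0 = 10 − 0 − 9 = 1; all invariant factors of ∂_1 are 1 so no torsion. So H_0 ≅ Z.
rank ∂_1 = 9, rank ∂_2 = 7 ⇒ b_1 = 19 − 9 − 7 = 3; all invariant factors of ∂_2 are 1 so no torsion. So H_1 ≅ Z^3.
rank ∂_2 = 7, rank ∂_3 = 1 ⇒ b_2 = 8 − 7 − 1 = 0; all invariant factors of ∂_3 are 1 so no torsion. So H_2 ≅ 0.
rank ∂_3 = 1, rank ∂_4 = 0 ⇒ b_3 = 1 − 1 − 0 = 0. So H_3 ≅ 0.

H_0 ≅ Z,  H_1 ≅ Z^3,  H_2 = 0,  H_3 = 0.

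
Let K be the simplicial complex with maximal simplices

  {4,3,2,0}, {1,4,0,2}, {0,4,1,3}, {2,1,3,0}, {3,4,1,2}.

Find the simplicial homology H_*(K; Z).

H_0 ≅ Z,  H_1 = 0,  H_2 = 0,  H_3 ≅ Z.

Fix the vertex order 0 < 1 < 2 < 3 < 4 and write every simplex with vertices in increasing order. Then dim K = 3 and the simplices of K are:

  0-simplices (5): [0], [1], [2], [3], [4]
  1-simplices (10): [0,1], [0,2], [0,3], [0,4], [1,2], [1,3], [1,4], [2,3], [2,4], [3,4]
  2-simplices (10): [0,1,2], [0,1,3], [0,1,4], [0,2,3], [0,2,4], [0,3,4], [1,2,3], [1,2,4], [1,3,4], [2,3,4]
  3-simplices (5): [0,1,2,3], [0,1,2,4], [0,1,3,4], [0,2,3,4], [1,2,3,4]

so the chain groups are C_0 ≅ Z^5, C_1 ≅ Z^10, C_2 ≅ Z^10, C_3 ≅ Z^5.

Boundary ∂_1: C_1 → C_0 sends each edge [p,q] (with p < q) to q − p. For instance
  ∂[0,3] = [3] − [0].
The 5×10 boundary matrix has rank 4 and Smith normal form diag(1,1,1,1).

The boundary map ∂_2: C_2 → C_1 acts by ∂[p,q,r] = [q,r] − [p,r] + [p,q]. For instance
  ∂[0,1,2] = [1,2] − [0,2] + [0,1],
  ∂[2,3,4] = [3,4] − [2,4] + [2,3].
The 10×10 boundary matrix has rank 6 and Smith normal form diag(1,1,1,1,1,1).

The boundary map ∂_3: C_3 → C_2 sends each 3-simplex σ to the alternating sum Σ_i (−1)^i (σ with its i-th vertex removed). For instance
  ∂[0,1,2,3] = [1,2,3] − [0,2,3] + [0,1,3] − [0,1,2],
  ∂[0,1,3,4] = [1,3,4] − [0,3,4] + [0,1,4] − [0,1,3].
This gives a 10×5 integer matrix of rank 4; reducing to Smith normal form yields diagonal entries (1,1,1,1).

From H_k ≅ ker(∂_k) / im(∂_{k+1}) we obtain:

  H_0: rank C_0 − rank ∂_1 = 5 − 4 = 1, and the invariant factors of ∂_1 are all 1, so H_0 ≅ Z.
  H_1: rank ker ∂_1 − rank ∂_2 = (10 − 4) − 6 = 0, and the invariant factors of ∂_2 are all 1, so H_1 ≅ 0.
  H_2: rank ker ∂_2 − rank ∂_3 = (10 − 6) − 4 = 0, and the invariant factors of ∂_3 are all 1, so H_2 ≅ 0.
  H_3: rank ker ∂_3 − rank ∂_4 = (5 − 4) − 0 = 1, and there is no ∂_4, so H_3 ≅ Z.

As a check, the Euler characteristic is 5 − 10 + 10 − 5 = 0, which agrees with 1 − 0 + 0 − 1 = 0.
(K is a triangulation of the 3-sphere S^3.)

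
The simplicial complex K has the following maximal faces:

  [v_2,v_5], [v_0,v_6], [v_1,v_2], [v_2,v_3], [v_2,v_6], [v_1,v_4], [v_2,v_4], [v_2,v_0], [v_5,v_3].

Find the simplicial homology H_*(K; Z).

Fix the vertex order v_0 < v_1 < v_2 < v_3 < v_4 < v_5 < v_6 and write every simplex with vertices in increasing order. Then dim K = 1 and the simplices of K are:

  0-simplices (7): [v_0], [v_1], [v_2], [v_3], [v_4], [v_5], [v_6]
  1-simplices (9): [v_0,v_2], [v_0,v_6], [v_1,v_2], [v_1,v_4], [v_2,v_3], [v_2,v_4], [v_2,v_5], [v_2,v_6], [v_3,v_5]

Hence C_0 ≅ Z^7, C_1 ≅ Z^9.

∂_1: C_1 → C_0 maps an edge to its endpoints' difference, ∂[p,q] = q − p.
This gives a 7×9 integer matrix of rank 6; reducing to Smith normal form yields diagonal entries (1,1,1,1,1,1).

Now H_k = ker ∂_k / im ∂_{k+1}, so:

  H_0: rank C_0 − rank ∂_1 = 7 − 6 = 1, and the invariant factors of ∂_1 are all 1, so H_0 ≅ Z.
  H_1: rank ker ∂_1 − rank ∂_2 = (9 − 6) − 0 = 3, and there is no ∂_2, so H_1 ≅ Z^3.

As a check, the Euler characteristic is 7 − 9 = -2, which agrees with 1 − 3 = -2.

H_0 = Z,  H_1 = Z^3.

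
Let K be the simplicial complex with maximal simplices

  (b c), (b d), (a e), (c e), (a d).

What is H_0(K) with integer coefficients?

K has 5 vertices, 5 edges.
rank ∂_0 = 0, rank ∂_1 = 4 ⇒ b_0 = 5 − 0 − 4 = 1; all invariant factors of ∂_1 are 1 so no torsion. So H_0 = Z.

H_0 = Z.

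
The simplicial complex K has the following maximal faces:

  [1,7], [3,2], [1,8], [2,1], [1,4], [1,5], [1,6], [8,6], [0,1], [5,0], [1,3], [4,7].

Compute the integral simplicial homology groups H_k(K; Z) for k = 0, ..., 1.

Fix the vertex order 0 < 1 < 2 < 3 < 4 < 5 < 6 < 7 < 8 and write every simplex with vertices in increasing order. Then dim K = 1 and the simplices of K are:

  0-simplices (9): [0], [1], [2], [3], [4], [5], [6], [7], [8]
  1-simplices (12): [0,1], [0,5], [1,2], [1,3], [1,4], [1,5], [1,6], [1,7], [1,8], [2,3], [4,7], [6,8]

Hence C_0 ≅ Z^9, C_1 ≅ Z^12.

The boundary map ∂_1: C_1 → C_0 is given by ∂[p,q] = [q] − [p]. For instance
  ∂[1,6] = [6] − [1].
As a 9×12 matrix over Z this has rank 8, with invariant factors (1,1,1,1,1,1,1,1).

Now H_k = ker ∂_k / im ∂_{k+1}, so:

  H_0: rank C_0 − rank ∂_1 = 9 − 8 = 1, and the invariant factors of ∂_1 are all 1, so H_0 = Z.
  H_1: rank ker ∂_1 − rank ∂_2 = (12 − 8) − 0 = 4, and there is no ∂_2, so H_1 = Z^4.

As a check, the Euler characteristic is 9 − 12 = -3, which agrees with 1 − 4 = -3.

H_0 = Z,  H_1 = Z^4.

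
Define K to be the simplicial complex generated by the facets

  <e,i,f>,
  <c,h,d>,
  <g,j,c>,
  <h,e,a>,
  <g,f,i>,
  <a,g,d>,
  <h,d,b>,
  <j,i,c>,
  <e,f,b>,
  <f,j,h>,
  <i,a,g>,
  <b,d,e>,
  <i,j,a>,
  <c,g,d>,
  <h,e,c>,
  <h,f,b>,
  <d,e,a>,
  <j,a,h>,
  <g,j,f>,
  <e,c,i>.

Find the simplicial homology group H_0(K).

Fix the vertex order a < b < c < d < e < f < g < h < i < j and write every simplex with vertices in increasing order. Then dim K = 2 and the simplices of K are:

  0-simplices (10): a, b, c, d, e, f, g, h, i, j
  1-simplices (30): ad, ae, ag, ah, ai, aj, bd, be, bf, bh, cd, ce, cg, ch, ci, cj, de, dg, dh, ef, eh, ei, fg, fh, fi, fj, gi, gj, hj, ij
  2-simplices (20): ade, adg, aeh, agi, ahj, aij, bde, bdh, bef, bfh, cdg, cdh, ceh, cei, cgj, cij, efi, fgi, fgj, fhj

so the chain groups are C_0 ≅ Z^10, C_1 ≅ Z^30, C_2 ≅ Z^20.

The boundary map ∂_1: C_1 → C_0 maps an edge to its endpoints' difference, ∂[p,q] = q − p. For instance
  ∂cj = j − c.
The 10×30 boundary matrix has rank 9 and Smith normal form diag(1,1,1,1,1,1,1,1,1).

∂_2: C_2 → C_1 maps a triangle to the signed sum of its edges. For instance
  ∂bdh = dh − bh + bd,
  ∂bde = de − be + bd.
As a 30×20 matrix over Z this has rank 20, with invariant factors (1,1,1,1,1,1,1,1,1,1,1,1,1,1,1,1,1,1,1,2).

Now H_k = ker ∂_k / im ∂_{k+1}, so:

  H_0: rank C_0 − rank ∂_1 = 10 − 9 = 1, and the invariant factors of ∂_1 are all 1, so H_0 = Z.

H_0 ≅ Z.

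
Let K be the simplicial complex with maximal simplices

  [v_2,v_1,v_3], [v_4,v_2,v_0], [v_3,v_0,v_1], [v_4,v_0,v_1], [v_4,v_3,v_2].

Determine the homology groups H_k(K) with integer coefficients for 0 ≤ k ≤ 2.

H_0 ≅ Z,  H_1 ≅ Z,  H_2 = 0.

K has 5 vertices, 10 edges, 5 triangles.
rank ∂_0 = 0, rank ∂_1 = 4 ⇒ b_0 = 5 − 0 − 4 = 1; all invariant factors of ∂_1 are 1 so no torsion. So H_0 = Z.
rank ∂_1 = 4, rank ∂_2 = 5 ⇒ b_1 = 10 − 4 − 5 = 1; all invariant factors of ∂_2 are 1 so no torsion. So H_1 = Z.
rank ∂_2 = 5, rank ∂_3 = 0 ⇒ b_2 = 5 − 5 − 0 = 0. So H_2 = 0.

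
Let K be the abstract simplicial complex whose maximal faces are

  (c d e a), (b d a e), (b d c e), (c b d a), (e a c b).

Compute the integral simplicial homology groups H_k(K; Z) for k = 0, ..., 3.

H_0 = Z,  H_1 = 0,  H_2 = 0,  H_3 = Z.

Fix the vertex order a < b < c < d < e and write every simplex with vertices in increasing order. Then dim K = 3 and the simplices of K are:

  0-simplices (5): a, b, c, d, e
  1-simplices (10): ab, ac, ad, ae, bc, bd, be, cd, ce, de
  2-simplices (10): abc, abd, abe, acd, ace, ade, bcd, bce, bde, cde
  3-simplices (5): abcd, abce, abde, acde, bcde

Hence C_0 ≅ Z^5, C_1 ≅ Z^10, C_2 ≅ Z^10, C_3 ≅ Z^5.

Boundary ∂_1: C_1 → C_0 maps an edge to its endpoints' difference, ∂[p,q] = q − p. For instance
  ∂cd = d − c.
The 5×10 boundary matrix has rank 4 and Smith normal form diag(1,1,1,1).

∂_2: C_2 → C_1 maps a triangle to the signed sum of its edges. For instance
  ∂bde = de − be + bd,
  ∂ace = ce − ae + ac.
As a 10×10 matrix over Z this has rank 6, with invariant factors (1,1,1,1,1,1).

The boundary map ∂_3: C_3 → C_2 sends each 3-simplex σ to the alternating sum Σ_i (−1)^i (σ with its i-th vertex removed). For instance
  ∂abcd = bcd − acd + abd − abc,
  ∂bcde = cde − bde + bce − bcd.
The resulting 10×5 matrix has rank 4, and its Smith normal form has invariant factors (1,1,1,1).

Now H_k = ker ∂_k / im ∂_{k+1}, so:

  H_0: rank C_0 − rank ∂_1 = 5 − 4 = 1, and the invariant factors of ∂_1 are all 1, so H_0 ≅ Z.
  H_1: rank ker ∂_1 − rank ∂_2 = (10 − 4) − 6 = 0, and the invariant factors of ∂_2 are all 1, so H_1 ≅ 0.
  H_2: rank ker ∂_2 − rank ∂_3 = (10 − 6) − 4 = 0, and the invariant factors of ∂_3 are all 1, so H_2 ≅ 0.
  H_3: rank ker ∂_3 − rank ∂_4 = (5 − 4) − 0 = 1, and there is no ∂_4, so H_3 ≅ Z.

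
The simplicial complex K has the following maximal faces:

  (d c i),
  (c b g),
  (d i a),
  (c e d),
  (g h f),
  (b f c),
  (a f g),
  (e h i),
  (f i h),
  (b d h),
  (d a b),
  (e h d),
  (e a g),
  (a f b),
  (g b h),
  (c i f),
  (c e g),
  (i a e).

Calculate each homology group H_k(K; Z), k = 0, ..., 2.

H_0 ≅ Z,  H_1 ≅ Z ⊕ Z/2Z,  H_2 = 0.

Order the vertices as a < b < c < d < e < f < g < h < i. Listing each simplex with vertices in this order, K has dimension 2 with simplices:

  0-simplices (9): a, b, c, d, e, f, g, h, i
  1-simplices (27): ab, ad, ae, af, ag, ai, bc, bd, bf, bg, bh, cd, ce, cf, cg, ci, de, dh, di, eg, eh, ei, fg, fh, fi, gh, hi
  2-simplices (18): abd, abf, adi, aeg, aei, afg, bcf, bcg, bdh, bgh, cde, cdi, ceg, cfi, deh, ehi, fgh, fhi

so the chain groups are C_0 ≅ Z^9, C_1 ≅ Z^27, C_2 ≅ Z^18.

∂_1: C_1 → C_0 sends each edge [p,q] (with p < q) to q − p. For instance
  ∂bh = h − b.
The 9×27 boundary matrix has rank 8 and Smith normal form diag(1,1,1,1,1,1,1,1).

Boundary ∂_2: C_2 → C_1 sends each 2-simplex [p,q,r] to [q,r] − [p,r] + [p,q]. For instance
  ∂fhi = hi − fi + fh,
  ∂adi = di − ai + ad.
This gives a 27×18 integer matrix of rank 18; reducing to Smith normal form yields diagonal entries (1,1,1,1,1,1,1,1,1,1,1,1,1,1,1,1,1,2).

From H_k ≅ ker(∂_k) / im(∂_{k+1}) we obtain:

  H_0: rank C_0 − rank ∂_1 = 9 − 8 = 1, and the invariant factors of ∂_1 are all 1, so H_0 ≅ Z.
  H_1: rank ker ∂_1 − rank ∂_2 = (27 − 8) − 18 = 1, and ∂_2 has invariant factor 2 > 1, so H_1 ≅ Z ⊕ Z/2Z.
  H_2: rank ker ∂_2 − rank ∂_3 = (18 − 18) − 0 = 0, and there is no ∂_3, so H_2 ≅ 0.

(K is a triangulation of the Klein bottle.)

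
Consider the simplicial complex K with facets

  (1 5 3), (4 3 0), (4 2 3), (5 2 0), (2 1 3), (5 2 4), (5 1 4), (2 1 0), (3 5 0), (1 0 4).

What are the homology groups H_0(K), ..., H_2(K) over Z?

Order the vertices as 0 < 1 < 2 < 3 < 4 < 5. Listing each simplex with vertices in this order, K has dimension 2 with simplices:

  0-simplices (6): [0], [1], [2], [3], [4], [5]
  1-simplices (15): [0,1], [0,2], [0,3], [0,4], [0,5], [1,2], [1,3], [1,4], [1,5], [2,3], [2,4], [2,5], [3,4], [3,5], [4,5]
  2-simplices (10): [0,1,2], [0,1,4], [0,2,5], [0,3,4], [0,3,5], [1,2,3], [1,3,5], [1,4,5], [2,3,4], [2,4,5]

Hence C_0 ≅ Z^6, C_1 ≅ Z^15, C_2 ≅ Z^10.

Boundary ∂_1: C_1 → C_0 sends each edge [p,q] (with p < q) to q − p.
As a 6×15 matrix over Z this has rank 5, with invariant factors (1,1,1,1,1).

Boundary ∂_2: C_2 → C_1 acts by ∂[p,q,r] = [q,r] − [p,r] + [p,q]. For instance
  ∂[0,1,4] = [1,4] − [0,4] + [0,1],
  ∂[0,2,5] = [2,5] − [0,5] + [0,2].
As a 15×10 matrix over Z this has rank 10, with invariant factors (1,1,1,1,1,1,1,1,1,2).

From H_k ≅ ker(∂_k) / im(∂_{k+1}) we obtain:

  H_0: rank C_0 − rank ∂_1 = 6 − 5 = 1, and the invariant factors of ∂_1 are all 1, so H_0 ≅ Z.
  H_1: rank ker ∂_1 − rank ∂_2 = (15 − 5) − 10 = 0, and ∂_2 has invariant factor 2 > 1, so H_1 ≅ Z/2.
  H_2: rank ker ∂_2 − rank ∂_3 = (10 − 10) − 0 = 0, and there is no ∂_3, so H_2 ≅ 0.

H_0 = Z,  H_1 = Z/2,  H_2 = 0.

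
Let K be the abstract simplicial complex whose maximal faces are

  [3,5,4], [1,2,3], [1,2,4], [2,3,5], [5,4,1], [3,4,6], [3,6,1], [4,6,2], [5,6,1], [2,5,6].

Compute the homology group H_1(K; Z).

H_1 = Z/2.

Order the vertices as 1 < 2 < 3 < 4 < 5 < 6. Listing each simplex with vertices in this order, K has dimension 2 with simplices:

  0-simplices (6): [1], [2], [3], [4], [5], [6]
  1-simplices (15): [1,2], [1,3], [1,4], [1,5], [1,6], [2,3], [2,4], [2,5], [2,6], [3,4], [3,5], [3,6], [4,5], [4,6], [5,6]
  2-simplices (10): [1,2,3], [1,2,4], [1,3,6], [1,4,5], [1,5,6], [2,3,5], [2,4,6], [2,5,6], [3,4,5], [3,4,6]

so the chain groups are C_0 ≅ Z^6, C_1 ≅ Z^15, C_2 ≅ Z^10.

∂_1: C_1 → C_0 is given by ∂[p,q] = [q] − [p].
The 6×15 boundary matrix has rank 5 and Smith normal form diag(1,1,1,1,1).

Boundary ∂_2: C_2 → C_1 acts by ∂[p,q,r] = [q,r] − [p,r] + [p,q]. For instance
  ∂[3,4,6] = [4,6] − [3,6] + [3,4],
  ∂[1,3,6] = [3,6] − [1,6] + [1,3].
The 15×10 boundary matrix has rank 10 and Smith normal form diag(1,1,1,1,1,1,1,1,1,2).

Computing H_k = (kernel of ∂_k) / (image of ∂_{k+1}):

  H_1: rank ker ∂_1 − rank ∂_2 = (15 − 5) − 10 = 0, and ∂_2 has invariant factor 2 > 1, so H_1 ≅ Z/2.

(K is a triangulation of the real projective plane RP^2.)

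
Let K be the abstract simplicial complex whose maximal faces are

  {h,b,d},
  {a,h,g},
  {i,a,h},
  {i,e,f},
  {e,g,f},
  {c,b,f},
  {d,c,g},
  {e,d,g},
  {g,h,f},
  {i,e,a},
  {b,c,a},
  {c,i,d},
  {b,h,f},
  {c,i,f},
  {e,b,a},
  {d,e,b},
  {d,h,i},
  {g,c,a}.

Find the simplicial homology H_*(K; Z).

H_0 ≅ Z,  H_1 ≅ Z^2,  H_2 ≅ Z.

Take the total order a < b < c < d < e < f < g < h < i on the vertex set. Then K (dimension 2) consists of the simplices:

  0-simplices (9): a, b, c, d, e, f, g, h, i
  1-simplices (27): ab, ac, ae, ag, ah, ai, bc, bd, be, bf, bh, cd, cf, cg, ci, de, dg, dh, di, ef, eg, ei, fg, fh, fi, gh, hi
  2-simplices (18): abc, abe, acg, aei, agh, ahi, bcf, bde, bdh, bfh, cdg, cdi, cfi, deg, dhi, efg, efi, fgh

giving chain groups C_0 ≅ Z^9, C_1 ≅ Z^27, C_2 ≅ Z^18.

∂_1: C_1 → C_0 sends each edge [p,q] (with p < q) to q − p. For instance
  ∂bd = d − b.
This gives a 9×27 integer matrix of rank 8; reducing to Smith normal form yields diagonal entries (1,1,1,1,1,1,1,1).

The boundary map ∂_2: C_2 → C_1 maps a triangle to the signed sum of its edges. For instance
  ∂fgh = gh − fh + fg,
  ∂bfh = fh − bh + bf.
The 27×18 boundary matrix has rank 17 and Smith normal form diag(1,1,1,1,1,1,1,1,1,1,1,1,1,1,1,1,1).

Reading off H_k = ker ∂_k / im ∂_{k+1}:

  H_0: rank C_0 − rank ∂_1 = 9 − 8 = 1, and the invariant factors of ∂_1 are all 1, so H_0 = Z.
  H_1: rank ker ∂_1 − rank ∂_2 = (27 − 8) − 17 = 2, and the invariant factors of ∂_2 are all 1, so H_1 = Z^2.
  H_2: rank ker ∂_2 − rank ∂_3 = (18 − 17) − 0 = 1, and there is no ∂_3, so H_2 = Z.

As a check, the Euler characteristic is 9 − 27 + 18 = 0, which agrees with 1 − 2 + 1 = 0.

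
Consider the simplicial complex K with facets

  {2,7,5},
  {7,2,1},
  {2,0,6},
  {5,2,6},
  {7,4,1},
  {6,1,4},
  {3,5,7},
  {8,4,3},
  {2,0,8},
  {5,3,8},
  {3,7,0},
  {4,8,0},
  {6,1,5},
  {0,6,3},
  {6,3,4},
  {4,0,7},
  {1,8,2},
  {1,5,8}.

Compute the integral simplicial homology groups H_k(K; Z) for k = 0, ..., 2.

H_0 = Z,  H_1 = Z ⊕ Z/2Z,  H_2 = 0.

We work with the vertex ordering 0 < 1 < 2 < 3 < 4 < 5 < 6 < 7 < 8. The simplices of K, each written with vertices in increasing order, are:

  0-simplices (9): [0], [1], [2], [3], [4], [5], [6], [7], [8]
  1-simplices (27): (27 of them)
  2-simplices (18): [0,2,6], [0,2,8], [0,3,6], [0,3,7], [0,4,7], [0,4,8], [1,2,7], [1,2,8], [1,4,6], [1,4,7], [1,5,6], [1,5,8], [2,5,6], [2,5,7], [3,4,6], [3,4,8], [3,5,7], [3,5,8]

giving chain groups C_0 ≅ Z^9, C_1 ≅ Z^27, C_2 ≅ Z^18.

Boundary ∂_1: C_1 → C_0 is given by ∂[p,q] = [q] − [p]. For instance
  ∂[3,6] = [6] − [3].
This gives a 9×27 integer matrix of rank 8; reducing to Smith normal form yields diagonal entries (1,1,1,1,1,1,1,1).

Boundary ∂_2: C_2 → C_1 sends each 2-simplex [p,q,r] to [q,r] − [p,r] + [p,q]. For instance
  ∂[1,2,7] = [2,7] − [1,7] + [1,2],
  ∂[0,3,6] = [3,6] − [0,6] + [0,3].
The resulting 27×18 matrix has rank 18, and its Smith normal form has invariant factors (1,1,1,1,1,1,1,1,1,1,1,1,1,1,1,1,1,2).

Computing H_k = (kernel of ∂_k) / (image of ∂_{k+1}):

  H_0: rank C_0 − rank ∂_1 = 9 − 8 = 1, and the invariant factors of ∂_1 are all 1, so H_0 ≅ Z.
  H_1: rank ker ∂_1 − rank ∂_2 = (27 − 8) − 18 = 1, and ∂_2 has invariant factor 2 > 1, so H_1 ≅ Z ⊕ Z/2Z.
  H_2: rank ker ∂_2 − rank ∂_3 = (18 − 18) − 0 = 0, and there is no ∂_3, so H_2 ≅ 0.

As a check, the Euler characteristic is 9 − 27 + 18 = 0, which agrees with 1 − 1 + 0 = 0.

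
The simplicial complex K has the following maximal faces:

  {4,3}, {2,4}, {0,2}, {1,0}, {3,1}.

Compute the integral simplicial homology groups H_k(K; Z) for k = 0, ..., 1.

Fix the vertex order 0 < 1 < 2 < 3 < 4 and write every simplex with vertices in increasing order. Then dim K = 1 and the simplices of K are:

  0-simplices (5): [0], [1], [2], [3], [4]
  1-simplices (5): [0,1], [0,2], [1,3], [2,4], [3,4]

giving chain groups C_0 ≅ Z^5, C_1 ≅ Z^5.

∂_1: C_1 → C_0 maps an edge to its endpoints' difference, ∂[p,q] = q − p.
The 5×5 boundary matrix has rank 4 and Smith normal form diag(1,1,1,1).

Now H_k = ker ∂_k / im ∂_{k+1}, so:

  H_0: rank C_0 − rank ∂_1 = 5 − 4 = 1, and the invariant factors of ∂_1 are all 1, so H_0 = Z.
  H_1: rank ker ∂_1 − rank ∂_2 = (5 − 4) − 0 = 1, and there is no ∂_2, so H_1 = Z.

As a check, the Euler characteristic is 5 − 5 = 0, which agrees with 1 − 1 = 0.

H_0 ≅ Z,  H_1 ≅ Z.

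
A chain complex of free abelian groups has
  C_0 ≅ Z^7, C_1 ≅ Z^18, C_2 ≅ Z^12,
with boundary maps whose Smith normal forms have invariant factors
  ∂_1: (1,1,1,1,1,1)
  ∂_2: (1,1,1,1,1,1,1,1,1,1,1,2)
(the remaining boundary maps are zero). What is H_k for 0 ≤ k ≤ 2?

H_0 ≅ Z,  H_1 ≅ Z/2,  H_2 = 0.

H_0: b_0 = 7 − 0 − 6 = 1; torsion from ∂_1 factors > 1: none. So H_0 ≅ Z.
H_1: b_1 = 18 − 6 − 12 = 0; torsion from ∂_2 factors > 1: [2]. So H_1 ≅ Z/2.
H_2: b_2 = 12 − 12 − 0 = 0; torsion from ∂_3 factors > 1: none. So H_2 ≅ 0.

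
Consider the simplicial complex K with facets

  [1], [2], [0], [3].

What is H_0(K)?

Order the vertices as 0 < 1 < 2 < 3. Listing each simplex with vertices in this order, K has dimension 0 with simplices:

  0-simplices (4): [0], [1], [2], [3]

Hence C_0 ≅ Z^4.

From H_k ≅ ker(∂_k) / im(∂_{k+1}) we obtain:

  H_0: rank C_0 − rank ∂_1 = 4 − 0 = 4, and there is no ∂_1, so H_0 = Z^4.

(K is a triangulation of a set of 4 points.)

H_0 = Z^4.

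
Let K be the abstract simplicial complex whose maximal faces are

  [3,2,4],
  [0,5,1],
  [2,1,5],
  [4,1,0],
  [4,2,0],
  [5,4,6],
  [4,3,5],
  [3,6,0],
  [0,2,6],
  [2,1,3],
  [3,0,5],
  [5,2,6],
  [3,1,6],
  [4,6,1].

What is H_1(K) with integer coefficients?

H_1 ≅ Z^2.

Take the total order 0 < 1 < 2 < 3 < 4 < 5 < 6 on the vertex set. Then K (dimension 2) consists of the simplices:

  0-simplices (7): [0], [1], [2], [3], [4], [5], [6]
  1-simplices (21): [0,1], [0,2], [0,3], [0,4], [0,5], [0,6], [1,2], [1,3], [1,4], [1,5], [1,6], [2,3], [2,4], [2,5], [2,6], [3,4], [3,5], [3,6], [4,5], [4,6], [5,6]
  2-simplices (14): [0,1,4], [0,1,5], [0,2,4], [0,2,6], [0,3,5], [0,3,6], [1,2,3], [1,2,5], [1,3,6], [1,4,6], [2,3,4], [2,5,6], [3,4,5], [4,5,6]

giving chain groups C_0 ≅ Z^7, C_1 ≅ Z^21, C_2 ≅ Z^14.

∂_1: C_1 → C_0 maps an edge to its endpoints' difference, ∂[p,q] = q − p.
This gives a 7×21 integer matrix of rank 6; reducing to Smith normal form yields diagonal entries (1,1,1,1,1,1).

The boundary map ∂_2: C_2 → C_1 acts by ∂[p,q,r] = [q,r] − [p,r] + [p,q]. For instance
  ∂[0,1,4] = [1,4] − [0,4] + [0,1],
  ∂[0,2,4] = [2,4] − [0,4] + [0,2].
The 21×14 boundary matrix has rank 13 and Smith normal form diag(1,1,1,1,1,1,1,1,1,1,1,1,1).

From H_k ≅ ker(∂_k) / im(∂_{k+1}) we obtain:

  H_1: rank ker ∂_1 − rank ∂_2 = (21 − 6) − 13 = 2, and the invariant factors of ∂_2 are all 1, so H_1 = Z^2.

(K is a triangulation of the torus T^2.)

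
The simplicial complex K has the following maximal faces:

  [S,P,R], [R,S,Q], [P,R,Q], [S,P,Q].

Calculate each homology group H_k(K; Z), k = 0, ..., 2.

Order the vertices as P < Q < R < S. Listing each simplex with vertices in this order, K has dimension 2 with simplices:

  0-simplices (4): P, Q, R, S
  1-simplices (6): PQ, PR, PS, QR, QS, RS
  2-simplices (4): PQR, PQS, PRS, QRS

so the chain groups are C_0 ≅ Z^4, C_1 ≅ Z^6, C_2 ≅ Z^4.

Boundary ∂_1: C_1 → C_0 maps an edge to its endpoints' difference, ∂[p,q] = q − p.
The resulting 4×6 matrix has rank 3, and its Smith normal form has invariant factors (1,1,1).

The boundary map ∂_2: C_2 → C_1 maps a triangle to the signed sum of its edges. For instance
  ∂QRS = RS − QS + QR,
  ∂PQR = QR − PR + PQ.
The 6×4 boundary matrix has rank 3 and Smith normal form diag(1,1,1).

Computing H_k = (kernel of ∂_k) / (image of ∂_{k+1}):

  H_0: rank C_0 − rank ∂_1 = 4 − 3 = 1, and the invariant factors of ∂_1 are all 1, so H_0 ≅ Z.
  H_1: rank ker ∂_1 − rank ∂_2 = (6 − 3) − 3 = 0, and the invariant factors of ∂_2 are all 1, so H_1 ≅ 0.
  H_2: rank ker ∂_2 − rank ∂_3 = (4 − 3) − 0 = 1, and there is no ∂_3, so H_2 ≅ Z.

H_0 = Z,  H_1 = 0,  H_2 = Z.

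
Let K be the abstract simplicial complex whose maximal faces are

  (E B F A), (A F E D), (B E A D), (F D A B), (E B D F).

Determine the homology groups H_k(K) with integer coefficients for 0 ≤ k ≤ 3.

H_0 = Z,  H_1 = 0,  H_2 = 0,  H_3 = Z.

Fix the vertex order A < B < D < E < F and write every simplex with vertices in increasing order. Then dim K = 3 and the simplices of K are:

  0-simplices (5): A, B, D, E, F
  1-simplices (10): AB, AD, AE, AF, BD, BE, BF, DE, DF, EF
  2-simplices (10): ABD, ABE, ABF, ADE, ADF, AEF, BDE, BDF, BEF, DEF
  3-simplices (5): ABDE, ABDF, ABEF, ADEF, BDEF

giving chain groups C_0 ≅ Z^5, C_1 ≅ Z^10, C_2 ≅ Z^10, C_3 ≅ Z^5.

The boundary map ∂_1: C_1 → C_0 sends each edge [p,q] (with p < q) to q − p. For instance
  ∂AF = F − A.
The resulting 5×10 matrix has rank 4, and its Smith normal form has invariant factors (1,1,1,1).

∂_2: C_2 → C_1 acts by ∂[p,q,r] = [q,r] − [p,r] + [p,q]. For instance
  ∂DEF = EF − DF + DE,
  ∂AEF = EF − AF + AE.
The 10×10 boundary matrix has rank 6 and Smith normal form diag(1,1,1,1,1,1).

Boundary ∂_3: C_3 → C_2 sends each 3-simplex σ to the alternating sum Σ_i (−1)^i (σ with its i-th vertex removed). For instance
  ∂ABDE = BDE − ADE + ABE − ABD,
  ∂BDEF = DEF − BEF + BDF − BDE.
The 10×5 boundary matrix has rank 4 and Smith normal form diag(1,1,1,1).

Reading off H_k = ker ∂_k / im ∂_{k+1}:

  H_0: rank C_0 − rank ∂_1 = 5 − 4 = 1, and the invariant factors of ∂_1 are all 1, so H_0 ≅ Z.
  H_1: rank ker ∂_1 − rank ∂_2 = (10 − 4) − 6 = 0, and the invariant factors of ∂_2 are all 1, so H_1 ≅ 0.
  H_2: rank ker ∂_2 − rank ∂_3 = (10 − 6) − 4 = 0, and the invariant factors of ∂_3 are all 1, so H_2 ≅ 0.
  H_3: rank ker ∂_3 − rank ∂_4 = (5 − 4) − 0 = 1, and there is no ∂_4, so H_3 ≅ Z.

As a check, the Euler characteristic is 5 − 10 + 10 − 5 = 0, which agrees with 1 − 0 + 0 − 1 = 0.
(K is a triangulation of the 3-sphere S^3.)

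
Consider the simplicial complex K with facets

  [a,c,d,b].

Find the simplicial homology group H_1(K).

H_1 = 0.

We work with the vertex ordering a < b < c < d. The simplices of K, each written with vertices in increasing order, are:

  0-simplices (4): a, b, c, d
  1-simplices (6): ab, ac, ad, bc, bd, cd
  2-simplices (4): abc, abd, acd, bcd
  3-simplices (1): abcd

giving chain groups C_0 ≅ Z^4, C_1 ≅ Z^6, C_2 ≅ Z^4, C_3 ≅ Z^1.

Boundary ∂_1: C_1 → C_0 sends each edge [p,q] (with p < q) to q − p. For instance
  ∂bc = c − b.
This gives a 4×6 integer matrix of rank 3; reducing to Smith normal form yields diagonal entries (1,1,1).

∂_2: C_2 → C_1 maps a triangle to the signed sum of its edges. For instance
  ∂abd = bd − ad + ab,
  ∂bcd = cd − bd + bc.
This gives a 6×4 integer matrix of rank 3; reducing to Smith normal form yields diagonal entries (1,1,1).

∂_3: C_3 → C_2 sends each 3-simplex σ to the alternating sum Σ_i (−1)^i (σ with its i-th vertex removed). For instance
  ∂abcd = bcd − acd + abd − abc.
As a 4×1 matrix over Z this has rank 1, with invariant factors (1).

Computing H_k = (kernel of ∂_k) / (image of ∂_{k+1}):

  H_1: rank ker ∂_1 − rank ∂_2 = (6 − 3) − 3 = 0, and the invariant factors of ∂_2 are all 1, so H_1 ≅ 0.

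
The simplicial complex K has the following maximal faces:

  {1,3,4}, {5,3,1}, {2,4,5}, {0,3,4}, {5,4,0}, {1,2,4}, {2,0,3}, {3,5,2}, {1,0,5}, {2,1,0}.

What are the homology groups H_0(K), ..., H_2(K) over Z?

H_0 ≅ Z,  H_1 ≅ Z_2,  H_2 = 0.

Take the total order 0 < 1 < 2 < 3 < 4 < 5 on the vertex set. Then K (dimension 2) consists of the simplices:

  0-simplices (6): [0], [1], [2], [3], [4], [5]
  1-simplices (15): [0,1], [0,2], [0,3], [0,4], [0,5], [1,2], [1,3], [1,4], [1,5], [2,3], [2,4], [2,5], [3,4], [3,5], [4,5]
  2-simplices (10): [0,1,2], [0,1,5], [0,2,3], [0,3,4], [0,4,5], [1,2,4], [1,3,4], [1,3,5], [2,3,5], [2,4,5]

so the chain groups are C_0 ≅ Z^6, C_1 ≅ Z^15, C_2 ≅ Z^10.

The boundary map ∂_1: C_1 → C_0 maps an edge to its endpoints' difference, ∂[p,q] = q − p. For instance
  ∂[3,5] = [5] − [3].
The 6×15 boundary matrix has rank 5 and Smith normal form diag(1,1,1,1,1).

∂_2: C_2 → C_1 sends each 2-simplex [p,q,r] to [q,r] − [p,r] + [p,q]. For instance
  ∂[2,3,5] = [3,5] − [2,5] + [2,3],
  ∂[0,4,5] = [4,5] − [0,5] + [0,4].
This gives a 15×10 integer matrix of rank 10; reducing to Smith normal form yields diagonal entries (1,1,1,1,1,1,1,1,1,2).

Now H_k = ker ∂_k / im ∂_{k+1}, so:

  H_0: rank C_0 − rank ∂_1 = 6 − 5 = 1, and the invariant factors of ∂_1 are all 1, so H_0 ≅ Z.
  H_1: rank ker ∂_1 − rank ∂_2 = (15 − 5) − 10 = 0, and ∂_2 has invariant factor 2 > 1, so H_1 ≅ Z_2.
  H_2: rank ker ∂_2 − rank ∂_3 = (10 − 10) − 0 = 0, and there is no ∂_3, so H_2 ≅ 0.

(K is a triangulation of the real projective plane RP^2.)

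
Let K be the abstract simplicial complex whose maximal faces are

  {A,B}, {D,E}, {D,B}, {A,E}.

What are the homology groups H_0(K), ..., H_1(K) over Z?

Order the vertices as A < B < D < E. Listing each simplex with vertices in this order, K has dimension 1 with simplices:

  0-simplices (4): A, B, D, E
  1-simplices (4): AB, AE, BD, DE

Hence C_0 ≅ Z^4, C_1 ≅ Z^4.

Boundary ∂_1: C_1 → C_0 is given by ∂[p,q] = [q] − [p].
The resulting 4×4 matrix has rank 3, and its Smith normal form has invariant factors (1,1,1).

From H_k ≅ ker(∂_k) / im(∂_{k+1}) we obtain:

  H_0: rank C_0 − rank ∂_1 = 4 − 3 = 1, and the invariant factors of ∂_1 are all 1, so H_0 = Z.
  H_1: rank ker ∂_1 − rank ∂_2 = (4 − 3) − 0 = 1, and there is no ∂_2, so H_1 = Z.

As a check, the Euler characteristic is 4 − 4 = 0, which agrees with 1 − 1 = 0.

H_0 = Z,  H_1 = Z.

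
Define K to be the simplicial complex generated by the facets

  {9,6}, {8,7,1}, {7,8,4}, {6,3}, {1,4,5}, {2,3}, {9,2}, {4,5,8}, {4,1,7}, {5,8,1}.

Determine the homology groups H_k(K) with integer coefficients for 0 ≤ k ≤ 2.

H_0 ≅ Z^2,  H_1 ≅ Z,  H_2 ≅ Z.

Take the total order 1 < 2 < 3 < 4 < 5 < 6 < 7 < 8 < 9 on the vertex set. Then K (dimension 2) consists of the simplices:

  0-simplices (9): [1], [2], [3], [4], [5], [6], [7], [8], [9]
  1-simplices (13): [1,4], [1,5], [1,7], [1,8], [2,3], [2,9], [3,6], [4,5], [4,7], [4,8], [5,8], [6,9], [7,8]
  2-simplices (6): [1,4,5], [1,4,7], [1,5,8], [1,7,8], [4,5,8], [4,7,8]

giving chain groups C_0 ≅ Z^9, C_1 ≅ Z^13, C_2 ≅ Z^6.

∂_1: C_1 → C_0 is given by ∂[p,q] = [q] − [p]. For instance
  ∂[5,8] = [8] − [5].
The resulting 9×13 matrix has rank 7, and its Smith normal form has invariant factors (1,1,1,1,1,1,1).

Boundary ∂_2: C_2 → C_1 acts by ∂[p,q,r] = [q,r] − [p,r] + [p,q]. For instance
  ∂[4,5,8] = [5,8] − [4,8] + [4,5],
  ∂[1,4,5] = [4,5] − [1,5] + [1,4].
As a 13×6 matrix over Z this has rank 5, with invariant factors (1,1,1,1,1).

Reading off H_k = ker ∂_k / im ∂_{k+1}:

  H_0: rank C_0 − rank ∂_1 = 9 − 7 = 2, and the invariant factors of ∂_1 are all 1, so H_0 = Z^2.
  H_1: rank ker ∂_1 − rank ∂_2 = (13 − 7) − 5 = 1, and the invariant factors of ∂_2 are all 1, so H_1 = Z.
  H_2: rank ker ∂_2 − rank ∂_3 = (6 − 5) − 0 = 1, and there is no ∂_3, so H_2 = Z.

As a check, the Euler characteristic is 9 − 13 + 6 = 2, which agrees with 2 − 1 + 1 = 2.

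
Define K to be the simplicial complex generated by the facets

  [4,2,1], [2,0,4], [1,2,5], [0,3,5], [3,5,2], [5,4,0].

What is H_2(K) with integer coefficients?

Fix the vertex order 0 < 1 < 2 < 3 < 4 < 5 and write every simplex with vertices in increasing order. Then dim K = 2 and the simplices of K are:

  0-simplices (6): [0], [1], [2], [3], [4], [5]
  1-simplices (12): [0,2], [0,3], [0,4], [0,5], [1,2], [1,4], [1,5], [2,3], [2,4], [2,5], [3,5], [4,5]
  2-simplices (6): [0,2,4], [0,3,5], [0,4,5], [1,2,4], [1,2,5], [2,3,5]

giving chain groups C_0 ≅ Z^6, C_1 ≅ Z^12, C_2 ≅ Z^6.

The boundary map ∂_1: C_1 → C_0 sends each edge [p,q] (with p < q) to q − p. For instance
  ∂[2,3] = [3] − [2].
As a 6×12 matrix over Z this has rank 5, with invariant factors (1,1,1,1,1).

Boundary ∂_2: C_2 → C_1 sends each 2-simplex [p,q,r] to [q,r] − [p,r] + [p,q]. For instance
  ∂[1,2,5] = [2,5] − [1,5] + [1,2],
  ∂[0,2,4] = [2,4] − [0,4] + [0,2].
The 12×6 boundary matrix has rank 6 and Smith normal form diag(1,1,1,1,1,1).

Computing H_k = (kernel of ∂_k) / (image of ∂_{k+1}):

  H_2: rank ker ∂_2 − rank ∂_3 = (6 − 6) − 0 = 0, and there is no ∂_3, so H_2 = 0.

H_2 = 0.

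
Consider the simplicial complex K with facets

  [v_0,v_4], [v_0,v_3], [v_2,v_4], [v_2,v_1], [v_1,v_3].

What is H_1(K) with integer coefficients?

H_1 ≅ Z.

We work with the vertex ordering v_0 < v_1 < v_2 < v_3 < v_4. The simplices of K, each written with vertices in increasing order, are:

  0-simplices (5): [v_0], [v_1], [v_2], [v_3], [v_4]
  1-simplices (5): [v_0,v_3], [v_0,v_4], [v_1,v_2], [v_1,v_3], [v_2,v_4]

Hence C_0 ≅ Z^5, C_1 ≅ Z^5.

The boundary map ∂_1: C_1 → C_0 maps an edge to its endpoints' difference, ∂[p,q] = q − p.
The 5×5 boundary matrix has rank 4 and Smith normal form diag(1,1,1,1).

From H_k ≅ ker(∂_k) / im(∂_{k+1}) we obtain:

  H_1: rank ker ∂_1 − rank ∂_2 = (5 − 4) − 0 = 1, and there is no ∂_2, so H_1 ≅ Z.

(K is a triangulation of the circle S^1.)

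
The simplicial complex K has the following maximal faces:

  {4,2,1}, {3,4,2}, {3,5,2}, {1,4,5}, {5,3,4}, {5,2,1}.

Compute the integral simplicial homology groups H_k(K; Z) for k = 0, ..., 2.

H_0 = Z,  H_1 = 0,  H_2 = Z.

Order the vertices as 1 < 2 < 3 < 4 < 5. Listing each simplex with vertices in this order, K has dimension 2 with simplices:

  0-simplices (5): [1], [2], [3], [4], [5]
  1-simplices (9): [1,2], [1,4], [1,5], [2,3], [2,4], [2,5], [3,4], [3,5], [4,5]
  2-simplices (6): [1,2,4], [1,2,5], [1,4,5], [2,3,4], [2,3,5], [3,4,5]

so the chain groups are C_0 ≅ Z^5, C_1 ≅ Z^9, C_2 ≅ Z^6.

∂_1: C_1 → C_0 maps an edge to its endpoints' difference, ∂[p,q] = q − p.
This gives a 5×9 integer matrix of rank 4; reducing to Smith normal form yields diagonal entries (1,1,1,1).

Boundary ∂_2: C_2 → C_1 sends each 2-simplex [p,q,r] to [q,r] − [p,r] + [p,q]. For instance
  ∂[2,3,4] = [3,4] − [2,4] + [2,3],
  ∂[1,2,4] = [2,4] − [1,4] + [1,2].
The 9×6 boundary matrix has rank 5 and Smith normal form diag(1,1,1,1,1).

Computing H_k = (kernel of ∂_k) / (image of ∂_{k+1}):

  H_0: rank C_0 − rank ∂_1 = 5 − 4 = 1, and the invariant factors of ∂_1 are all 1, so H_0 = Z.
  H_1: rank ker ∂_1 − rank ∂_2 = (9 − 4) − 5 = 0, and the invariant factors of ∂_2 are all 1, so H_1 = 0.
  H_2: rank ker ∂_2 − rank ∂_3 = (6 − 5) − 0 = 1, and there is no ∂_3, so H_2 = Z.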